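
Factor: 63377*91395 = 5792340915 = 3^3*5^1*677^1*63377^1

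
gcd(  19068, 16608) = 12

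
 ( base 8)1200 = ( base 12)454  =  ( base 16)280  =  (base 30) la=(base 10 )640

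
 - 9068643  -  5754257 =-14822900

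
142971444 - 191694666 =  - 48723222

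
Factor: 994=2^1*7^1*71^1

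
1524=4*381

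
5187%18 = 3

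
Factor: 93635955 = 3^2*5^1*7^1*297257^1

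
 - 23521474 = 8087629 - 31609103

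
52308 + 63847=116155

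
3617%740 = 657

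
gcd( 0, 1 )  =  1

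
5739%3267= 2472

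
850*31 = 26350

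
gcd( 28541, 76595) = 1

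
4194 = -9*(-466) 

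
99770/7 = 99770/7 = 14252.86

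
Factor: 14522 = 2^1*53^1*137^1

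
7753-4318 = 3435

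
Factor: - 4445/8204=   -  2^(  -  2)*5^1*127^1*293^(-1)=- 635/1172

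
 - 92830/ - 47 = 92830/47 = 1975.11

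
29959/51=587 + 22/51 = 587.43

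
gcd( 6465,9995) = 5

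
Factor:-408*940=-2^5*3^1* 5^1*17^1 * 47^1 = -383520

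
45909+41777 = 87686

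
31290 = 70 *447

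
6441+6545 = 12986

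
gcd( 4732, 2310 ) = 14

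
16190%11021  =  5169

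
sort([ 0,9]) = [0,9 ] 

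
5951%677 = 535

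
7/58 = 7/58  =  0.12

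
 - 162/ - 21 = 7 + 5/7  =  7.71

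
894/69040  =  447/34520 = 0.01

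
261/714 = 87/238 =0.37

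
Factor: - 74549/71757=  -  3^ ( - 2) *7^( - 1 )*17^( - 1)*67^( - 1)*127^1*587^1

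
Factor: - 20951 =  - 7^1 * 41^1 * 73^1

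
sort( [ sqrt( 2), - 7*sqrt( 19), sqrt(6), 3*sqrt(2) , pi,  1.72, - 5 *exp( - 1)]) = [ - 7 * sqrt( 19 ),- 5 * exp( - 1),sqrt(2 ), 1.72,sqrt( 6),pi, 3*sqrt ( 2)]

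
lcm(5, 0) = 0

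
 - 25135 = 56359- 81494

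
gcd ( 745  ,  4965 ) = 5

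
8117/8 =8117/8 =1014.62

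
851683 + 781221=1632904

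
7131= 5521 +1610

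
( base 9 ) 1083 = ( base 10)804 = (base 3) 1002210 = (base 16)324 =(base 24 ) 19C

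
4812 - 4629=183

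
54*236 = 12744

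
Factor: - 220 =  - 2^2*5^1*11^1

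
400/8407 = 400/8407 = 0.05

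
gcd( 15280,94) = 2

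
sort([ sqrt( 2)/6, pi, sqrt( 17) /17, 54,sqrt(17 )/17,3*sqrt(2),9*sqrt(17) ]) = [ sqrt(2) /6, sqrt( 17 ) /17, sqrt(17)/17,pi, 3* sqrt (2) , 9*sqrt( 17 ), 54 ]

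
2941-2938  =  3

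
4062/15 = 1354/5 = 270.80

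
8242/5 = 1648 + 2/5 = 1648.40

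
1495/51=29 + 16/51=29.31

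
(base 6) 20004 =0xa24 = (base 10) 2596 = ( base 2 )101000100100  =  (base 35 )246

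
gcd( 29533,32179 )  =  7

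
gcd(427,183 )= 61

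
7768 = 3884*2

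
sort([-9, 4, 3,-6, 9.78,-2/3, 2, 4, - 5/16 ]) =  [ - 9,  -  6, - 2/3 , - 5/16, 2, 3 , 4, 4,  9.78] 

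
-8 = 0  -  8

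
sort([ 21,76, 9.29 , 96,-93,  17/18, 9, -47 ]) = [- 93,-47, 17/18, 9, 9.29, 21, 76, 96 ] 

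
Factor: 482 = 2^1*241^1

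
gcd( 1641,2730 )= 3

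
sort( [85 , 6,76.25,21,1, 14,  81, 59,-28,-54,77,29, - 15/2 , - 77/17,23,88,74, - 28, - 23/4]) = [ - 54, - 28, - 28, - 15/2, - 23/4, - 77/17, 1, 6,14,  21,23,29,  59, 74,76.25,77,81, 85,88 ] 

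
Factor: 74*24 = 1776 =2^4* 3^1*37^1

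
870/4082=435/2041=0.21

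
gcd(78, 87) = 3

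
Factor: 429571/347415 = 983/795 = 3^( - 1)*5^( - 1)*53^ ( - 1 )*983^1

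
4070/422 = 2035/211 = 9.64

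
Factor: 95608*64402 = 6157346416 = 2^4*13^1*17^1 * 19^1*37^1 * 2477^1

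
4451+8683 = 13134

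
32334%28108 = 4226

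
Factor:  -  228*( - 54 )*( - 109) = -2^3  *  3^4*19^1*109^1 = - 1342008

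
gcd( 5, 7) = 1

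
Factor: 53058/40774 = 3^1*19^( - 1 )* 29^( - 1)*239^1 = 717/551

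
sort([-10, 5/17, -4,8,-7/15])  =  [-10,-4,-7/15, 5/17, 8 ] 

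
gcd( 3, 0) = 3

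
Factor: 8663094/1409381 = 2^1*3^2*11^1*43753^1*1409381^( - 1) 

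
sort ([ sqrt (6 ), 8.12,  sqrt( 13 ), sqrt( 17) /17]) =[sqrt( 17 ) /17,sqrt( 6),sqrt(13),8.12 ]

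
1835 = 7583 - 5748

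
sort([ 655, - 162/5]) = [  -  162/5,655]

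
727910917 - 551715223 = 176195694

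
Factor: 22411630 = 2^1 * 5^1 * 2241163^1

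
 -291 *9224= -2684184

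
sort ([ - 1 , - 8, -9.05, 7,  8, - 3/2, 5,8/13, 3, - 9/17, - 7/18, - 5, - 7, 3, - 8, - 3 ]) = [ - 9.05,-8 , - 8,-7, - 5,-3, - 3/2, - 1, - 9/17, - 7/18, 8/13, 3 , 3,5, 7,8 ] 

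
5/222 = 5/222= 0.02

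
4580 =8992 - 4412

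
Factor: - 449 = - 449^1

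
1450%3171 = 1450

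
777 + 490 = 1267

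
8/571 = 8/571  =  0.01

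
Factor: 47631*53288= 2^3*3^1*6661^1*15877^1= 2538160728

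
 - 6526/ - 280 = 23 + 43/140  =  23.31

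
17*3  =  51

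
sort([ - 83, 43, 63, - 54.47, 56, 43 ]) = [ - 83, - 54.47,43, 43, 56, 63 ]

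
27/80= 27/80 = 0.34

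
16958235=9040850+7917385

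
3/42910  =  3/42910= 0.00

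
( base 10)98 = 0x62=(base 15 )68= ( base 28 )3e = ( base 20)4I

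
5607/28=801/4 = 200.25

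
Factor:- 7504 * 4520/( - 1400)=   2^4* 5^( - 1)* 67^1*113^1 =121136/5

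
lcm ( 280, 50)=1400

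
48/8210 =24/4105 = 0.01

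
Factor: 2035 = 5^1*11^1* 37^1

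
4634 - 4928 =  - 294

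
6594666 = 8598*767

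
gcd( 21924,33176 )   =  116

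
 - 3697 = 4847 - 8544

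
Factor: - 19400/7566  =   - 100/39 = - 2^2 *3^ ( - 1 ) * 5^2*13^(-1)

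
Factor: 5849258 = 2^1 * 17^1*89^1*1933^1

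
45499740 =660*68939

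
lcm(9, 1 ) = 9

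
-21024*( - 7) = 147168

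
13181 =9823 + 3358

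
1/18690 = 1/18690  =  0.00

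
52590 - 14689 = 37901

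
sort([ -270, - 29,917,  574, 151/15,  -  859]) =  [ - 859, - 270, - 29,151/15,574, 917 ] 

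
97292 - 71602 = 25690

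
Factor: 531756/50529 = 177252/16843 = 2^2*3^1*14771^1  *  16843^(-1 )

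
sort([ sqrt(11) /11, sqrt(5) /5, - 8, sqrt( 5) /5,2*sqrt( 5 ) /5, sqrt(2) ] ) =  [ -8, sqrt(11)/11, sqrt( 5 )/5,sqrt(  5 )/5, 2  *sqrt(5)/5, sqrt( 2)]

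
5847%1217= 979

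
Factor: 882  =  2^1 * 3^2 * 7^2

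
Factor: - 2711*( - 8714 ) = 23623654 = 2^1*2711^1*4357^1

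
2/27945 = 2/27945 = 0.00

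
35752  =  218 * 164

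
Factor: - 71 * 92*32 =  - 209024 = - 2^7* 23^1 * 71^1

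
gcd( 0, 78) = 78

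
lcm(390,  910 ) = 2730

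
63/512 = 63/512=0.12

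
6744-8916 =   -  2172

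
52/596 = 13/149 = 0.09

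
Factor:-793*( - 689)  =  546377 = 13^2*53^1 * 61^1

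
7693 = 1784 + 5909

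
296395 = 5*59279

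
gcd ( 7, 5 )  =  1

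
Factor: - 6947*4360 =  - 30288920 = -2^3*5^1*109^1*6947^1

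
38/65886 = 19/32943 = 0.00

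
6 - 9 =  - 3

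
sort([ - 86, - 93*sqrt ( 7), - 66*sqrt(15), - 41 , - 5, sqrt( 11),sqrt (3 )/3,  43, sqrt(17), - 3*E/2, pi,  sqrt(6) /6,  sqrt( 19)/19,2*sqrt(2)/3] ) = [ - 66*sqrt( 15 ), - 93*sqrt(7), - 86, - 41, - 5,-3*E/2,sqrt(19 ) /19 , sqrt( 6 ) /6,sqrt(3)/3, 2*sqrt( 2 ) /3, pi, sqrt( 11 ), sqrt( 17 ),43] 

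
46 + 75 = 121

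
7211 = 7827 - 616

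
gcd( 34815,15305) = 5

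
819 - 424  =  395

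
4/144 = 1/36 = 0.03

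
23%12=11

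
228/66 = 38/11 = 3.45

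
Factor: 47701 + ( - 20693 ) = 27008 = 2^7*211^1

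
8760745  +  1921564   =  10682309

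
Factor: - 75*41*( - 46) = 141450 = 2^1*3^1*5^2*23^1*41^1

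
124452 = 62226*2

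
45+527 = 572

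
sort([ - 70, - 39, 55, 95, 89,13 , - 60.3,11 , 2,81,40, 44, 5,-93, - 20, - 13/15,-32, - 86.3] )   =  [  -  93, - 86.3, - 70, - 60.3, - 39, - 32, - 20, - 13/15, 2,5,11 , 13, 40,44,55,81,89,95 ]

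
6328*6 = 37968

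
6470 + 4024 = 10494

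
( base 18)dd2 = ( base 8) 10540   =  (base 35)3m3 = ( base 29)58B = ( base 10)4448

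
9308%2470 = 1898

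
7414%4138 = 3276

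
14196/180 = 1183/15 =78.87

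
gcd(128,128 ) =128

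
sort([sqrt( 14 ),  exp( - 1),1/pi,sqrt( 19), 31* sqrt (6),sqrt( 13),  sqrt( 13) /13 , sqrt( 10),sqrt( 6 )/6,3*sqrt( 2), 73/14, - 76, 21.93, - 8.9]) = [ - 76, - 8.9,sqrt( 13)/13,1/pi,exp( - 1),sqrt( 6 )/6,  sqrt(10),sqrt( 13), sqrt( 14 ), 3*sqrt( 2),sqrt( 19),73/14,21.93, 31*sqrt( 6 )]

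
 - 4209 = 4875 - 9084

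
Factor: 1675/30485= 5/91=5^1 * 7^( - 1)*13^( - 1 ) 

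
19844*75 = 1488300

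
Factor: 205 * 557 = 5^1*41^1*557^1 = 114185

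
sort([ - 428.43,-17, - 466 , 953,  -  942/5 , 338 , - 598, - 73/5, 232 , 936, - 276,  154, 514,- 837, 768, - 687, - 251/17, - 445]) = [ - 837,-687,-598 , - 466,-445,- 428.43, - 276,  -  942/5,-17, -251/17, - 73/5, 154, 232, 338,  514 , 768,936,953] 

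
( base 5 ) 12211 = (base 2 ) 1110100011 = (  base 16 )3A3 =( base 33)S7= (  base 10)931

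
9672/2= 4836 = 4836.00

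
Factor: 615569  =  37^1 * 127^1*131^1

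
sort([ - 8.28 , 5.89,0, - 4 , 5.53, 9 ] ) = [ - 8.28,- 4,0 , 5.53,5.89 , 9]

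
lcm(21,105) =105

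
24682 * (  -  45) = - 1110690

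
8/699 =8/699 = 0.01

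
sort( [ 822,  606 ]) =[ 606,822 ]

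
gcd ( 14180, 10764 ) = 4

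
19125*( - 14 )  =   - 267750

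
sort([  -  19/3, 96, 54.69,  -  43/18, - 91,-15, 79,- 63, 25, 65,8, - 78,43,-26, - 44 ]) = [ - 91, - 78,  -  63, - 44,- 26, - 15,  -  19/3, - 43/18, 8, 25, 43, 54.69, 65, 79,96] 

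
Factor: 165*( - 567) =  - 93555 = - 3^5*5^1*7^1 * 11^1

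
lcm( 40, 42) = 840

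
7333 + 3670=11003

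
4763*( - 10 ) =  - 47630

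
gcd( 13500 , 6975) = 225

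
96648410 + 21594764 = 118243174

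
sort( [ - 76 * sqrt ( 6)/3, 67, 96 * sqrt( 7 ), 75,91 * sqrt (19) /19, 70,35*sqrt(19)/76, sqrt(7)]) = [ - 76 * sqrt( 6) /3, 35* sqrt( 19) /76, sqrt (7), 91 * sqrt (19) /19,  67, 70, 75,96*sqrt( 7 ) ] 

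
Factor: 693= 3^2*7^1*11^1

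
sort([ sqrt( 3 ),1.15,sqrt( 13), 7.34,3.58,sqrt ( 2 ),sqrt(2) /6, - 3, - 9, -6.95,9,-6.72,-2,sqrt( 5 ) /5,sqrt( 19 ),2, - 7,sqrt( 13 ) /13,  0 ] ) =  [ - 9, -7, - 6.95,-6.72, - 3,- 2, 0,sqrt( 2 ) /6 , sqrt( 13) /13,sqrt( 5)/5,1.15, sqrt( 2 ),sqrt( 3), 2, 3.58,sqrt(13),sqrt( 19),7.34,9]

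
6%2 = 0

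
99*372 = 36828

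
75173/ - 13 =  - 5783+6/13 = - 5782.54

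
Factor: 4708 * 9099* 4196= 179748634032 = 2^4 * 3^3*11^1*107^1*337^1*1049^1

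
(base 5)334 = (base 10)94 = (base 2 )1011110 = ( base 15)64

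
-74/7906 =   -  37/3953 = - 0.01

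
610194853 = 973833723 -363638870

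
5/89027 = 5/89027= 0.00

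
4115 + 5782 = 9897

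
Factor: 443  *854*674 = 2^2*7^1*61^1 *337^1* 443^1= 254989028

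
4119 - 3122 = 997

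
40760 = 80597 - 39837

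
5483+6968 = 12451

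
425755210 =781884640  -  356129430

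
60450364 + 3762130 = 64212494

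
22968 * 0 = 0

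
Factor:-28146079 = -13^1 * 2165083^1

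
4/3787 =4/3787 = 0.00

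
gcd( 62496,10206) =126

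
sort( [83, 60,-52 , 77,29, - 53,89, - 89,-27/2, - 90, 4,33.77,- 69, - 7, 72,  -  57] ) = [ - 90 , - 89 , - 69, - 57, - 53, - 52,  -  27/2 , - 7,4,29, 33.77,  60,72,77,83,89]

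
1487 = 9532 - 8045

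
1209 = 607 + 602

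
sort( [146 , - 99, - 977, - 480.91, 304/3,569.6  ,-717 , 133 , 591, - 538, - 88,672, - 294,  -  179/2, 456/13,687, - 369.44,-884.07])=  [ - 977 , - 884.07 , - 717,-538  , - 480.91,  -  369.44, - 294,- 99,  -  179/2,-88,456/13,  304/3,133 , 146,569.6,591,672,687]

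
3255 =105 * 31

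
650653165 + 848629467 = 1499282632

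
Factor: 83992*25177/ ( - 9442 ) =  - 1057333292/4721= - 2^2*17^1*1481^1 * 4721^( - 1 )*10499^1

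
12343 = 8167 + 4176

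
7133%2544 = 2045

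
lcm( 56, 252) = 504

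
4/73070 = 2/36535= 0.00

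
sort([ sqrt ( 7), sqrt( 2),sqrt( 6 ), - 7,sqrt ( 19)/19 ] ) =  [ - 7,sqrt( 19)/19, sqrt( 2 ), sqrt ( 6),sqrt(7)]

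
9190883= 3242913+5947970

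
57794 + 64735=122529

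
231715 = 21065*11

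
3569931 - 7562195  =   - 3992264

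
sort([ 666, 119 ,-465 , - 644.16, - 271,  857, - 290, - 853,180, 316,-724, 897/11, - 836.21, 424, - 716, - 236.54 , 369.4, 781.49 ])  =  [-853, - 836.21, - 724, - 716,-644.16,-465, - 290, - 271, - 236.54, 897/11, 119, 180,316, 369.4, 424,  666,  781.49,857 ] 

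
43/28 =1+ 15/28 = 1.54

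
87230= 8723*10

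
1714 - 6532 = - 4818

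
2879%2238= 641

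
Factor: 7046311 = 59^1*119429^1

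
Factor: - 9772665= - 3^1*5^1*7^1 * 163^1* 571^1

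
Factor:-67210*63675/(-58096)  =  2139798375/29048=2^ ( - 3)*3^2*5^3*11^1*13^1*47^1 *283^1*3631^ ( - 1 )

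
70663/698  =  70663/698 = 101.24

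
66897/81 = 825+8/9  =  825.89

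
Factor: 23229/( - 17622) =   -  29/22 = -2^( - 1) * 11^( - 1 )*29^1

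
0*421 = 0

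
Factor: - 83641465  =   - 5^1*1307^1*12799^1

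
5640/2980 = 282/149 =1.89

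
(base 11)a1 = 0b1101111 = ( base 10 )111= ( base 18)63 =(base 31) 3i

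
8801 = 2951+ 5850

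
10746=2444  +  8302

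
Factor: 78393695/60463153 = 5^1 * 15678739^1*60463153^ ( -1 )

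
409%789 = 409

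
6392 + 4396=10788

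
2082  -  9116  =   -7034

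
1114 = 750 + 364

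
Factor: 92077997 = 11^1*197^1*42491^1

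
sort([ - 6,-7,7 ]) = [ - 7, - 6, 7] 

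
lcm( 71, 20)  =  1420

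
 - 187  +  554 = 367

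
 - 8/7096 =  - 1+886/887 = - 0.00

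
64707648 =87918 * 736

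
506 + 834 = 1340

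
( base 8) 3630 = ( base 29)291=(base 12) 1160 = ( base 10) 1944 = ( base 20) 4h4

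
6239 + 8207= 14446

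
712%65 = 62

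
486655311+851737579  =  1338392890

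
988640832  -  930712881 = 57927951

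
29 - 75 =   -  46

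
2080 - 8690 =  - 6610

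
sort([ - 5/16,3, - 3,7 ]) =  [ - 3 ,  -  5/16, 3,  7 ] 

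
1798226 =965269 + 832957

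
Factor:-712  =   - 2^3*89^1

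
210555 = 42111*5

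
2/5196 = 1/2598 = 0.00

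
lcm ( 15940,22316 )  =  111580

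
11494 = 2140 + 9354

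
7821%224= 205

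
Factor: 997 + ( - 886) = 111 = 3^1*37^1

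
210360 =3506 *60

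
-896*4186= - 3750656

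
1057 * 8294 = 8766758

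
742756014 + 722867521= 1465623535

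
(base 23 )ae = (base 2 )11110100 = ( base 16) f4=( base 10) 244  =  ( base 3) 100001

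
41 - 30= 11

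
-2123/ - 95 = 2123/95 = 22.35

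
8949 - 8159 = 790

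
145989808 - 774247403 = -628257595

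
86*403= 34658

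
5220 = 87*60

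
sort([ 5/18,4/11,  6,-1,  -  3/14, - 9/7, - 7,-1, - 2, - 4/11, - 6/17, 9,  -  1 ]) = [ - 7 , - 2, - 9/7, - 1, - 1, - 1, - 4/11, - 6/17, - 3/14, 5/18,4/11,  6,9] 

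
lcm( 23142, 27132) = 786828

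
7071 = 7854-783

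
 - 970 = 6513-7483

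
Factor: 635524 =2^2*158881^1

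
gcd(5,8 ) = 1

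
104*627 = 65208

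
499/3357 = 499/3357 = 0.15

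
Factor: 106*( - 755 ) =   -  2^1*5^1 * 53^1 *151^1 = -80030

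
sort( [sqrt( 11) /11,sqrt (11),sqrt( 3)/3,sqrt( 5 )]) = [sqrt( 11 ) /11,sqrt ( 3)/3 , sqrt(5), sqrt(11 )]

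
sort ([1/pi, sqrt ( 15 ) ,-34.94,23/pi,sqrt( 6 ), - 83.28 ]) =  [ - 83.28, - 34.94, 1/pi,sqrt(6 ),  sqrt (15),23/pi]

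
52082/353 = 147 + 191/353 = 147.54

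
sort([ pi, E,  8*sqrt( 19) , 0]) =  [ 0 , E, pi,8*sqrt( 19) ]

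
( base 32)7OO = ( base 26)BK4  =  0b1111100011000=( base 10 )7960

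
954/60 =159/10 = 15.90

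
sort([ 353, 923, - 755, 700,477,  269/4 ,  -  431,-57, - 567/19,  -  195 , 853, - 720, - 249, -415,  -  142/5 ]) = [ - 755, - 720 , - 431,-415, - 249, - 195, - 57,  -  567/19, - 142/5,269/4,  353, 477,700, 853,923]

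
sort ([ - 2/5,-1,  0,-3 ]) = [-3, - 1,-2/5, 0] 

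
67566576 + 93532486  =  161099062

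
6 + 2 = 8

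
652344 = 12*54362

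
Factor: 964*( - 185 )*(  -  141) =25145940 = 2^2 * 3^1*5^1*37^1 * 47^1 * 241^1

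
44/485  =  44/485 = 0.09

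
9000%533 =472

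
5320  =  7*760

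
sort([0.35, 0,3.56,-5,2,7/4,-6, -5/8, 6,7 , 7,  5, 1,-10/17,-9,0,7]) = [-9,-6, - 5 , - 5/8, - 10/17,0,0,0.35,1,7/4,2 , 3.56, 5,6,7, 7,7 ]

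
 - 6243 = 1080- 7323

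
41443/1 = 41443 = 41443.00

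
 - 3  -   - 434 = 431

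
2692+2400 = 5092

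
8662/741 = 11 + 511/741 = 11.69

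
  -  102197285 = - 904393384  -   - 802196099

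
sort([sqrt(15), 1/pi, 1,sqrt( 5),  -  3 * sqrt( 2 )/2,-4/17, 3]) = [ - 3*sqrt( 2 )/2,-4/17,1/pi, 1,sqrt( 5),3,sqrt( 15)] 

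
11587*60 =695220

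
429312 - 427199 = 2113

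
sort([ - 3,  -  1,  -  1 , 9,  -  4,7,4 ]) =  [ - 4, - 3,  -  1, - 1, 4, 7 , 9]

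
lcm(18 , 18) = 18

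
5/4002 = 5/4002  =  0.00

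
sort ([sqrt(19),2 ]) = [ 2, sqrt(19) ]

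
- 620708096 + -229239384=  - 849947480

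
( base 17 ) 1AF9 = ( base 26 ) BO7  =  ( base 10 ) 8067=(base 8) 17603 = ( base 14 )2d23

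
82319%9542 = 5983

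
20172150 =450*44827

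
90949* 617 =56115533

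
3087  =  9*343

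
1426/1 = 1426= 1426.00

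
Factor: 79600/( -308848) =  -5^2  *97^( - 1) = - 25/97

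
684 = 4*171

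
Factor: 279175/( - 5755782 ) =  - 2^( - 1) * 3^ (  -  1)*5^2*13^1*79^(-1)*859^1 *12143^( - 1)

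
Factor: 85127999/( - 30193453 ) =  - 11^1*19^1*407311^1*30193453^ ( - 1)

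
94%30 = 4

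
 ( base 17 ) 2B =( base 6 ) 113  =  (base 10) 45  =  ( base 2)101101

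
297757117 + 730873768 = 1028630885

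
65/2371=65/2371= 0.03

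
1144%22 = 0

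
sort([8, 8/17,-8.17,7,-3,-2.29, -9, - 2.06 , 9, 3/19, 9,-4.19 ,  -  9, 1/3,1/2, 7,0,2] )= [ - 9,-9,-8.17, - 4.19,-3, - 2.29,  -  2.06,0,3/19, 1/3, 8/17 , 1/2, 2,7,  7,  8,9, 9]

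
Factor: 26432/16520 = 8/5 = 2^3*5^ ( - 1) 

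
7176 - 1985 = 5191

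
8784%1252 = 20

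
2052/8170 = 54/215 = 0.25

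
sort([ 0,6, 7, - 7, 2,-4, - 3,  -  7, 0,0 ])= [ - 7, - 7, - 4, -3, 0,  0, 0, 2,6,7 ] 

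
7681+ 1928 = 9609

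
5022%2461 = 100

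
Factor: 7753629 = 3^1*13^1*198811^1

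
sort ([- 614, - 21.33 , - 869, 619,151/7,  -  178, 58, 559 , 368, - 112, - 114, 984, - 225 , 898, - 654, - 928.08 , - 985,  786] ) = [ - 985,-928.08,-869  , - 654, - 614, - 225, - 178, - 114 , - 112, - 21.33, 151/7 , 58,368, 559,619,786,898,984 ] 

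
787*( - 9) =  - 7083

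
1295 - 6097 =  - 4802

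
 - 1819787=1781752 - 3601539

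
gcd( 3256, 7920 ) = 88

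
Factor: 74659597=17^1*4391741^1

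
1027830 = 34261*30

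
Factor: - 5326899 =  - 3^1 * 17^1 * 149^1* 701^1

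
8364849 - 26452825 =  - 18087976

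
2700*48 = 129600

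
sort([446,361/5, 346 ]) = [361/5,346, 446 ]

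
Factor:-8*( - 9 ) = 2^3*3^2 = 72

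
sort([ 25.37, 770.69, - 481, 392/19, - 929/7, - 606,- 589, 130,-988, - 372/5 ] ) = [  -  988,-606,  -  589,-481, - 929/7,  -  372/5, 392/19,25.37, 130, 770.69]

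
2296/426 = 1148/213 =5.39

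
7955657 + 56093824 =64049481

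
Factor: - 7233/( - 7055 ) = 3^1*5^( - 1)*17^( - 1)*83^( - 1 )*2411^1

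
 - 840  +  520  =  -320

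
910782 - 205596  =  705186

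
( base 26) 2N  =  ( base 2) 1001011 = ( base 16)4B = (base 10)75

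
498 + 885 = 1383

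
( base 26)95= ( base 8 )357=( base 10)239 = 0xEF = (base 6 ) 1035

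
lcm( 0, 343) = 0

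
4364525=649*6725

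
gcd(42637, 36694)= 7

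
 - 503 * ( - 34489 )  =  17347967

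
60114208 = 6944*8657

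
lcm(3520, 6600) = 52800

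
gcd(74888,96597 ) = 1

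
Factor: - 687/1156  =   - 2^( - 2 )*3^1*17^( - 2 ) * 229^1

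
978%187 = 43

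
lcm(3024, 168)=3024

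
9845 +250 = 10095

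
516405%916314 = 516405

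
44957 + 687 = 45644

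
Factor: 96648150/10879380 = 3221605/362646 = 2^( - 1)*3^( - 2)*5^1*53^1*12157^1*20147^( - 1 )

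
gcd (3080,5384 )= 8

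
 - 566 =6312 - 6878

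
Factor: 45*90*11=44550 = 2^1*3^4*5^2*11^1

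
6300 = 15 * 420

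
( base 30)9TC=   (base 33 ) 886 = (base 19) 15GE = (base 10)8982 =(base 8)21426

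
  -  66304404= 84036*(  -  789)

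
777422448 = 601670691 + 175751757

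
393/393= 1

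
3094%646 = 510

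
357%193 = 164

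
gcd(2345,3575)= 5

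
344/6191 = 344/6191 = 0.06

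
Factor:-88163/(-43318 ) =2^( - 1)*11^( - 2)*131^1*179^( - 1)  *  673^1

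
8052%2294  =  1170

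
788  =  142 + 646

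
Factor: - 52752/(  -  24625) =2^4*3^1*5^( - 3)*7^1*157^1*197^( - 1) 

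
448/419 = 1 + 29/419 = 1.07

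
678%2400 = 678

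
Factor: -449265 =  - 3^1*5^1*61^1*491^1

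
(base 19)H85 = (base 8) 14226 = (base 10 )6294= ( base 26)982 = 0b1100010010110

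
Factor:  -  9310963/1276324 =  -2^( -2 )*7^(  -  1 )*79^(-1)*577^(  -  1)*2857^1*3259^1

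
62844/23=2732+ 8/23 = 2732.35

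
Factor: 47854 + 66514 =114368 = 2^6 * 1787^1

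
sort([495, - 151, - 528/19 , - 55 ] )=[- 151,  -  55, - 528/19,495 ] 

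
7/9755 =7/9755 = 0.00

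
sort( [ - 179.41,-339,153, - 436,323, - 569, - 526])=[ - 569,-526, - 436, - 339, - 179.41 , 153, 323 ] 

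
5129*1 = 5129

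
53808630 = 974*55245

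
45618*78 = 3558204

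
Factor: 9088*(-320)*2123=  - 6174023680 = - 2^13 * 5^1 * 11^1 * 71^1*193^1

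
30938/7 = 4419 + 5/7 = 4419.71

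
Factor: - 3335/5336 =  -2^(  -  3)*5^1 = - 5/8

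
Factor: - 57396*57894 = -3322884024 = - 2^3 * 3^2 * 4783^1*9649^1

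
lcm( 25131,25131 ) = 25131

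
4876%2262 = 352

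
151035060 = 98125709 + 52909351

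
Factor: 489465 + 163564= 13^1*191^1 * 263^1  =  653029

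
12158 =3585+8573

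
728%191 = 155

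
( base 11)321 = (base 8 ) 602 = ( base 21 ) I8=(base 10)386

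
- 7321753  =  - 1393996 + - 5927757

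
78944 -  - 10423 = 89367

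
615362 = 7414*83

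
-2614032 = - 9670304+7056272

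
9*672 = 6048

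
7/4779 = 7/4779 = 0.00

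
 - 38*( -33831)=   1285578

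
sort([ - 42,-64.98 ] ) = [ - 64.98, - 42 ]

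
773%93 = 29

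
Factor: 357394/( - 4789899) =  - 2^1*3^ ( - 2)*43^( - 1)*12377^( - 1) * 178697^1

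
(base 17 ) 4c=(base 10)80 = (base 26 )32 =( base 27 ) 2q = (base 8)120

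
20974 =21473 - 499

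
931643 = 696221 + 235422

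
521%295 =226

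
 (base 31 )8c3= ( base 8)17577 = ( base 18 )16FH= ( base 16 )1f7f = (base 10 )8063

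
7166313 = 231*31023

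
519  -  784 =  - 265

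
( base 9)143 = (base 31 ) 3R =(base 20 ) 60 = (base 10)120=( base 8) 170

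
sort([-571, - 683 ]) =[ - 683 ,-571]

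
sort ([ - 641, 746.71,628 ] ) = [-641,628,746.71] 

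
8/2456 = 1/307 = 0.00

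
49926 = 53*942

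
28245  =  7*4035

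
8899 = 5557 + 3342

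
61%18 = 7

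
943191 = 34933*27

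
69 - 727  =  -658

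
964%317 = 13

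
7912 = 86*92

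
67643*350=23675050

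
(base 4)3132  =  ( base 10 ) 222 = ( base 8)336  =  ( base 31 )75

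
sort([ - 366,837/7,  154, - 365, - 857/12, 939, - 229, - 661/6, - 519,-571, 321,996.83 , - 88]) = [ - 571, - 519, - 366, - 365, - 229, - 661/6, - 88,-857/12,  837/7, 154,321,939, 996.83] 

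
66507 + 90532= 157039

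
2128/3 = 2128/3 = 709.33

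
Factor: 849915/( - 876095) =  - 3^2*101^1*937^ (-1 ) = -909/937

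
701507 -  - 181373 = 882880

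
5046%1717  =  1612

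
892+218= 1110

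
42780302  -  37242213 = 5538089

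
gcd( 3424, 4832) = 32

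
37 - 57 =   -  20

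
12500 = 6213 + 6287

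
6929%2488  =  1953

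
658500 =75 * 8780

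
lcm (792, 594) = 2376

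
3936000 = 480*8200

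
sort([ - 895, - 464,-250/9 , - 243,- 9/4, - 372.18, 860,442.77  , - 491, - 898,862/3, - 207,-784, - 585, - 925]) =[ - 925, - 898,- 895, - 784, - 585, - 491, - 464, - 372.18,- 243, - 207, - 250/9, - 9/4,862/3,  442.77,860 ] 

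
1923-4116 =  - 2193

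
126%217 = 126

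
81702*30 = 2451060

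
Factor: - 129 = -3^1 *43^1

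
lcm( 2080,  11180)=89440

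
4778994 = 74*64581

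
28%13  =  2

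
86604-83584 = 3020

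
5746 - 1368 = 4378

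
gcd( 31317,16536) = 39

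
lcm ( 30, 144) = 720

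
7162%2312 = 226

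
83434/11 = 7584 + 10/11 = 7584.91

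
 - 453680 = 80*(-5671 ) 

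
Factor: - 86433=-3^1*47^1*613^1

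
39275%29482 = 9793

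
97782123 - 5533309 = 92248814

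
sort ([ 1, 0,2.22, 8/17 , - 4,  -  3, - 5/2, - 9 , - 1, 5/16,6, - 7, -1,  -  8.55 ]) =[ - 9, - 8.55, - 7 , - 4, - 3, - 5/2, - 1, - 1,0,5/16, 8/17,1,2.22, 6 ]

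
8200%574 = 164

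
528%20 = 8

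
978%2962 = 978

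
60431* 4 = 241724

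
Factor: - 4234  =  -2^1*29^1*73^1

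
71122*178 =12659716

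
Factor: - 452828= - 2^2*79^1*1433^1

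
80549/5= 16109 + 4/5 = 16109.80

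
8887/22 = 403 + 21/22= 403.95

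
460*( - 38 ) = -17480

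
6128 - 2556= 3572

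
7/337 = 7/337 = 0.02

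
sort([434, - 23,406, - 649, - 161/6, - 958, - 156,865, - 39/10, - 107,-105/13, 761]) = [ - 958, - 649, - 156, - 107, - 161/6, - 23, - 105/13, - 39/10, 406,434,761,  865]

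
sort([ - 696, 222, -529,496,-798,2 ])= [ - 798, - 696, - 529,2,222,496 ] 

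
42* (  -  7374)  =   - 309708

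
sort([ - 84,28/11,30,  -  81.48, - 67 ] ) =[ - 84, - 81.48, - 67, 28/11,30]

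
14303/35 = 14303/35  =  408.66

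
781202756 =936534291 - 155331535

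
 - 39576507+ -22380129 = - 61956636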